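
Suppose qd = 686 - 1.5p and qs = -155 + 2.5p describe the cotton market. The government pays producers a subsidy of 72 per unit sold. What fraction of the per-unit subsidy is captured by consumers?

Pre-subsidy: 686 - 1.5p = -155 + 2.5p gives p* = 210.25, q* = 370.625.
With the subsidy, sellers receive ps = pb + 72 for each unit, where pb is the price buyers pay.
Supply in terms of pb becomes qs = -155 + 2.5(pb + 72) = 25 + 2.5pb. Setting this equal to demand: 686 - 1.5pb = 25 + 2.5pb, so pb = 165.25.
Sellers receive ps = 165.25 + 72 = 237.25; q' = 686 − 1.5·165.25 = 438.125.
Buyers' price falls by p* − pb = 210.25 − 165.25 = 45; sellers' price rises by ps − p* = 237.25 − 210.25 = 27.
So consumers capture 45/72 = 0.625 of each unit of subsidy.

Consumer share = 0.625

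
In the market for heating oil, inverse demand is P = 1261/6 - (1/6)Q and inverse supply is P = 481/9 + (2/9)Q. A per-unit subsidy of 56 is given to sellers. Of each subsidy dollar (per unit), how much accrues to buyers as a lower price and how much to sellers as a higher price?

Buyers gain 24 per unit; sellers gain 32 per unit

Pre-subsidy: 1261/6 - (1/6)Q = 481/9 + (2/9)Q gives Q* = 403 and P* = 143.
With the subsidy, sellers receive Ps = Pb + 56 for each unit, where Pb is the price buyers pay.
On the curves, Pb = 1261/6 - (1/6)Q and Ps = 481/9 + (2/9)Q; the wedge Ps − Pb = 56 gives 481/9 + (2/9)Q − (1261/6 - (1/6)Q) = 56, so Q' = 547.
Then Pb = 1261/6 − (1/6)·547 = 119 and Ps = 481/9 + (2/9)·547 = 175.
Buyers' price falls by P* − Pb = 143 − 119 = 24; sellers' price rises by Ps − P* = 175 − 143 = 32.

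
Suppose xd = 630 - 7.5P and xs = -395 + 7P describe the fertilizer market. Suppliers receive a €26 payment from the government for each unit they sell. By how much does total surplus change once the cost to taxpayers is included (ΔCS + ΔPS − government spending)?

Pre-subsidy: 630 - 7.5P = -395 + 7P gives P* = 2050/29, x* = 2895/29.
With the subsidy, sellers receive Ps = Pb + 26 for each unit, where Pb is the price buyers pay.
Supply in terms of Pb becomes xs = -395 + 7(Pb + 26) = -213 + 7Pb. Setting this equal to demand: 630 - 7.5Pb = -213 + 7Pb, so Pb = 1686/29.
Sellers receive Ps = 1686/29 + 26 = 2440/29; x' = 630 − 7.5·(1686/29) = 5625/29.
ΔCS = ½(2895/29 + 5625/29)(2050/29 − 1686/29) = 1550640/841; ΔPS = ½(2895/29 + 5625/29)(2440/29 − 2050/29) = 1661400/841.
Government spending = 26 × 5625/29 = 146250/29.
Net change = 1550640/841 + 1661400/841 − 146250/29 = -35490/29. The loss equals the DWL triangle ½·26·2730/29.

Net change in total surplus = -35490/29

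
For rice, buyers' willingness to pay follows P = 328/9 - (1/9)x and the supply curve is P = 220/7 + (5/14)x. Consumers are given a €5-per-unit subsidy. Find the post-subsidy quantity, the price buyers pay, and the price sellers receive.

x' = 1262/59; buyers pay 2010/59; sellers receive 2305/59

Pre-subsidy: 328/9 - (1/9)x = 220/7 + (5/14)x gives x* = 632/59 and P* = 2080/59.
With the rebate, buyers effectively pay Pb = Ps − 5, where Ps is the price sellers receive.
On the curves, Pb = 328/9 - (1/9)x and Ps = 220/7 + (5/14)x; the wedge Ps − Pb = 5 gives 220/7 + (5/14)x − (328/9 - (1/9)x) = 5, so x' = 1262/59.
Then Pb = 328/9 − (1/9)·(1262/59) = 2010/59 and Ps = 220/7 + (5/14)·(1262/59) = 2305/59.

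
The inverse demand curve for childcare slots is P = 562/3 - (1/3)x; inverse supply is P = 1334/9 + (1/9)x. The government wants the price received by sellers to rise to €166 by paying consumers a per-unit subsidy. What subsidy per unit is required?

Required subsidy s = €32 per unit

At a seller price of 166, quantity supplied is -1334 + 9·166 = 160.
Buyers absorb 160 only when they pay Pb = 562/3 − (1/3)·160 = 134.
s = Ps − Pb = 166 − 134 = 32.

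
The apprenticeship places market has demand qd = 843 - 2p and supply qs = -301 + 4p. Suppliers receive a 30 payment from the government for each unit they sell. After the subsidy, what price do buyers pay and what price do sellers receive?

Pre-subsidy: 843 - 2p = -301 + 4p gives p* = 572/3, q* = 1385/3.
With the subsidy, sellers receive ps = pb + 30 for each unit, where pb is the price buyers pay.
Supply in terms of pb becomes qs = -301 + 4(pb + 30) = -181 + 4pb. Setting this equal to demand: 843 - 2pb = -181 + 4pb, so pb = 512/3.
Sellers receive ps = 512/3 + 30 = 602/3; q' = 843 − 2·(512/3) = 1505/3.

Buyers pay 512/3; sellers receive 602/3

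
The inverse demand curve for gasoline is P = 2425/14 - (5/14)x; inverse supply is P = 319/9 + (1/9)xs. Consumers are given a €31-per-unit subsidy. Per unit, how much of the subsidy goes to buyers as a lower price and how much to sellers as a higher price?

Pre-subsidy: 2425/14 - (5/14)x = 319/9 + (1/9)x gives x* = 17359/59 and P* = 4020/59.
With the rebate, buyers effectively pay Pb = Ps − 31, where Ps is the price sellers receive.
On the curves, Pb = 2425/14 - (5/14)x and Ps = 319/9 + (1/9)x; the wedge Ps − Pb = 31 gives 319/9 + (1/9)x − (2425/14 - (5/14)x) = 31, so x' = 21265/59.
Then Pb = 2425/14 − (5/14)·(21265/59) = 2625/59 and Ps = 319/9 + (1/9)·(21265/59) = 4454/59.
Buyers' price falls by P* − Pb = 4020/59 − 2625/59 = 1395/59; sellers' price rises by Ps − P* = 4454/59 − 4020/59 = 434/59.

Buyers gain 1395/59 per unit; sellers gain 434/59 per unit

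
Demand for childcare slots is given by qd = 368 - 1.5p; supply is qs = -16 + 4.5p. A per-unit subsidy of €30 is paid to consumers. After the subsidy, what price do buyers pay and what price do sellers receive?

Buyers pay €41.5; sellers receive €71.5

Pre-subsidy: 368 - 1.5p = -16 + 4.5p gives p* = 64, q* = 272.
With the rebate, buyers effectively pay pb = ps − 30, where ps is the price sellers receive.
Demand in terms of ps becomes qd = 368 − 1.5(ps − 30) = 413 - 1.5ps. Setting this equal to supply: 413 - 1.5ps = -16 + 4.5ps, so ps = 71.5.
Buyers pay pb = 71.5 − 30 = 41.5; q' = -16 + 4.5·71.5 = 305.75.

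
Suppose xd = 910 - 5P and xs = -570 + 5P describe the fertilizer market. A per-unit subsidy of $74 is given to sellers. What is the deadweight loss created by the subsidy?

Deadweight loss = $6845

Pre-subsidy: 910 - 5P = -570 + 5P gives P* = 148, x* = 170.
With the subsidy, sellers receive Ps = Pb + 74 for each unit, where Pb is the price buyers pay.
Supply in terms of Pb becomes xs = -570 + 5(Pb + 74) = -200 + 5Pb. Setting this equal to demand: 910 - 5Pb = -200 + 5Pb, so Pb = 111.
Sellers receive Ps = 111 + 74 = 185; x' = 910 − 5·111 = 355.
The subsidy expands output by 355 − 170 = 185 past the efficient level; on those units the gap between marginal cost and willingness to pay runs from 0 up to 74.
DWL = ½ × 74 × 185 = 6845.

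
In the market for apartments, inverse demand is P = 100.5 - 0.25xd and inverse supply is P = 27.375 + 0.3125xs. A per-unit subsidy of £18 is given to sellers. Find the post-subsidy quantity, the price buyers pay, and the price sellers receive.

x' = 162; buyers pay £60; sellers receive £78

Pre-subsidy: 100.5 - 0.25x = 27.375 + 0.3125x gives x* = 130 and P* = 68.
With the subsidy, sellers receive Ps = Pb + 18 for each unit, where Pb is the price buyers pay.
On the curves, Pb = 100.5 - 0.25x and Ps = 27.375 + 0.3125x; the wedge Ps − Pb = 18 gives 27.375 + 0.3125x − (100.5 - 0.25x) = 18, so x' = 162.
Then Pb = 100.5 − 0.25·162 = 60 and Ps = 27.375 + 0.3125·162 = 78.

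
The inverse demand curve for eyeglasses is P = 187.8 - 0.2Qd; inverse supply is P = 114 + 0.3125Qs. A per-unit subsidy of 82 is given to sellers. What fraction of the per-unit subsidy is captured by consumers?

Pre-subsidy: 187.8 - 0.2Q = 114 + 0.3125Q gives Q* = 144 and P* = 159.
With the subsidy, sellers receive Ps = Pb + 82 for each unit, where Pb is the price buyers pay.
On the curves, Pb = 187.8 - 0.2Q and Ps = 114 + 0.3125Q; the wedge Ps − Pb = 82 gives 114 + 0.3125Q − (187.8 - 0.2Q) = 82, so Q' = 304.
Then Pb = 187.8 − 0.2·304 = 127 and Ps = 114 + 0.3125·304 = 209.
Buyers' price falls by P* − Pb = 159 − 127 = 32; sellers' price rises by Ps − P* = 209 − 159 = 50.
So consumers capture 32/82 = 16/41 of each unit of subsidy.

Consumer share = 16/41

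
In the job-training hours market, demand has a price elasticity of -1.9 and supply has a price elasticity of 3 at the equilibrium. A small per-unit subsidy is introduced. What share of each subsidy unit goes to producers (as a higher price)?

For a small subsidy around the equilibrium, the benefit split depends on the relative slopes, which at a point are proportional to the elasticities.
Buyer share = εs/(εs + |εd|) = 3/(3 + 1.9) = 30/49; seller share = |εd|/(εs + |εd|) = 19/49.
So producers capture 19/49 of the subsidy.

Producer share = 19/49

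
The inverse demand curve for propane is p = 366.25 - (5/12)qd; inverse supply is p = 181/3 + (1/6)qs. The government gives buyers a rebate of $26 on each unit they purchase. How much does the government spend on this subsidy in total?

Government cost = $14794

Pre-subsidy: 366.25 - (5/12)q = 181/3 + (1/6)q gives q* = 3671/7 and p* = 6205/42.
With the rebate, buyers effectively pay pb = ps − 26, where ps is the price sellers receive.
On the curves, pb = 366.25 - (5/12)q and ps = 181/3 + (1/6)q; the wedge ps − pb = 26 gives 181/3 + (1/6)q − (366.25 - (5/12)q) = 26, so q' = 569.
Then pb = 366.25 − (5/12)·569 = 775/6 and ps = 181/3 + (1/6)·569 = 931/6.
Government outlay = subsidy × quantity = 26 × 569 = 14794.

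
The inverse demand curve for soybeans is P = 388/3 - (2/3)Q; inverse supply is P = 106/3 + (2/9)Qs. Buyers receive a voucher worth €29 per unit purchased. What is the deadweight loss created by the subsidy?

Pre-subsidy: 388/3 - (2/3)Q = 106/3 + (2/9)Q gives Q* = 105.75 and P* = 353/6.
With the rebate, buyers effectively pay Pb = Ps − 29, where Ps is the price sellers receive.
On the curves, Pb = 388/3 - (2/3)Q and Ps = 106/3 + (2/9)Q; the wedge Ps − Pb = 29 gives 106/3 + (2/9)Q − (388/3 - (2/3)Q) = 29, so Q' = 138.375.
Then Pb = 388/3 − (2/3)·138.375 = 445/12 and Ps = 106/3 + (2/9)·138.375 = 793/12.
The subsidy expands output by 138.375 − 105.75 = 32.625 past the efficient level; on those units the gap between marginal cost and willingness to pay runs from 0 up to 29.
DWL = ½ × 29 × 32.625 = 473.0625.

Deadweight loss = €473.0625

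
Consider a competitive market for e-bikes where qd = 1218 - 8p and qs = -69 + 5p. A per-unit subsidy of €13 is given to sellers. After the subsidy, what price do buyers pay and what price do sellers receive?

Buyers pay €94; sellers receive €107

Pre-subsidy: 1218 - 8p = -69 + 5p gives p* = 99, q* = 426.
With the subsidy, sellers receive ps = pb + 13 for each unit, where pb is the price buyers pay.
Supply in terms of pb becomes qs = -69 + 5(pb + 13) = -4 + 5pb. Setting this equal to demand: 1218 - 8pb = -4 + 5pb, so pb = 94.
Sellers receive ps = 94 + 13 = 107; q' = 1218 − 8·94 = 466.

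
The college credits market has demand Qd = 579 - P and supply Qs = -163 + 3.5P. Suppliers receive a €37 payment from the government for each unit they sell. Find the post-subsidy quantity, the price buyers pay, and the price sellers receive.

Q' = 3986/9; buyers pay 1225/9; sellers receive 1558/9

Pre-subsidy: 579 - P = -163 + 3.5P gives P* = 1484/9, Q* = 3727/9.
With the subsidy, sellers receive Ps = Pb + 37 for each unit, where Pb is the price buyers pay.
Supply in terms of Pb becomes Qs = -163 + 3.5(Pb + 37) = -33.5 + 3.5Pb. Setting this equal to demand: 579 - Pb = -33.5 + 3.5Pb, so Pb = 1225/9.
Sellers receive Ps = 1225/9 + 37 = 1558/9; Q' = 579 − 1·(1225/9) = 3986/9.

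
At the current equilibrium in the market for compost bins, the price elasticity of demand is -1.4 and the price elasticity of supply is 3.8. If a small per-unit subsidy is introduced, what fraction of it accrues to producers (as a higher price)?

Producer share = 7/26

For a small subsidy around the equilibrium, the benefit split depends on the relative slopes, which at a point are proportional to the elasticities.
Buyer share = εs/(εs + |εd|) = 3.8/(3.8 + 1.4) = 19/26; seller share = |εd|/(εs + |εd|) = 7/26.
So producers capture 7/26 of the subsidy.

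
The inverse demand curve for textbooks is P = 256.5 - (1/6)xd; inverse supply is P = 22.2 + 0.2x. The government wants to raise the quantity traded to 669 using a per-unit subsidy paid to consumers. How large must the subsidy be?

Required subsidy s = 11 per unit

At x = 669, from the demand curve buyers pay Pb = 256.5 − (1/6)·669 = 145; from the supply curve sellers need Ps = 22.2 + 0.2·669 = 156.
The subsidy must fill the gap: s = Ps − Pb = 156 − 145 = 11.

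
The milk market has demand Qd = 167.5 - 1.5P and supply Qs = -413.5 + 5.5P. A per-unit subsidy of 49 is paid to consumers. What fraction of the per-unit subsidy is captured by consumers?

Pre-subsidy: 167.5 - 1.5P = -413.5 + 5.5P gives P* = 83, Q* = 43.
With the rebate, buyers effectively pay Pb = Ps − 49, where Ps is the price sellers receive.
Demand in terms of Ps becomes Qd = 167.5 − 1.5(Ps − 49) = 241 - 1.5Ps. Setting this equal to supply: 241 - 1.5Ps = -413.5 + 5.5Ps, so Ps = 93.5.
Buyers pay Pb = 93.5 − 49 = 44.5; Q' = -413.5 + 5.5·93.5 = 100.75.
Buyers' price falls by P* − Pb = 83 − 44.5 = 38.5; sellers' price rises by Ps − P* = 93.5 − 83 = 10.5.
So consumers capture 38.5/49 = 11/14 of each unit of subsidy.

Consumer share = 11/14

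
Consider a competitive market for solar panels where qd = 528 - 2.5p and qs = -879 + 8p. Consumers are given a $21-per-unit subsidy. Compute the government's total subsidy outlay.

Government cost = $4893

Pre-subsidy: 528 - 2.5p = -879 + 8p gives p* = 134, q* = 193.
With the rebate, buyers effectively pay pb = ps − 21, where ps is the price sellers receive.
Demand in terms of ps becomes qd = 528 − 2.5(ps − 21) = 580.5 - 2.5ps. Setting this equal to supply: 580.5 - 2.5ps = -879 + 8ps, so ps = 139.
Buyers pay pb = 139 − 21 = 118; q' = -879 + 8·139 = 233.
Government outlay = subsidy × quantity = 21 × 233 = 4893.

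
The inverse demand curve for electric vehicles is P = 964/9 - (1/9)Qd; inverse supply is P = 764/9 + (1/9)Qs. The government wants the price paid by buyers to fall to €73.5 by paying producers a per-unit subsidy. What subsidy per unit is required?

Required subsidy s = €45 per unit

At a buyer price of 73.5, quantity demanded is 964 − 9·73.5 = 302.5.
Sellers supply 302.5 only when they receive Ps = 764/9 + (1/9)·302.5 = 118.5.
s = Ps − Pb = 118.5 − 73.5 = 45.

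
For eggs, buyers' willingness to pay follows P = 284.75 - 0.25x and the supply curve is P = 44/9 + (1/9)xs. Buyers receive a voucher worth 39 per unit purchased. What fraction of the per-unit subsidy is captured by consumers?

Pre-subsidy: 284.75 - 0.25x = 44/9 + (1/9)x gives x* = 775 and P* = 91.
With the rebate, buyers effectively pay Pb = Ps − 39, where Ps is the price sellers receive.
On the curves, Pb = 284.75 - 0.25x and Ps = 44/9 + (1/9)x; the wedge Ps − Pb = 39 gives 44/9 + (1/9)x − (284.75 - 0.25x) = 39, so x' = 883.
Then Pb = 284.75 − 0.25·883 = 64 and Ps = 44/9 + (1/9)·883 = 103.
Buyers' price falls by P* − Pb = 91 − 64 = 27; sellers' price rises by Ps − P* = 103 − 91 = 12.
So consumers capture 27/39 = 9/13 of each unit of subsidy.

Consumer share = 9/13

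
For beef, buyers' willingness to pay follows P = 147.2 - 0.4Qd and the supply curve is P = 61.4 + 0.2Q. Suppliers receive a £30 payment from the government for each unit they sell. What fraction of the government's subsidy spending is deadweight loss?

DWL / government spending = 25/193

Pre-subsidy: 147.2 - 0.4Q = 61.4 + 0.2Q gives Q* = 143 and P* = 90.
With the subsidy, sellers receive Ps = Pb + 30 for each unit, where Pb is the price buyers pay.
On the curves, Pb = 147.2 - 0.4Q and Ps = 61.4 + 0.2Q; the wedge Ps − Pb = 30 gives 61.4 + 0.2Q − (147.2 - 0.4Q) = 30, so Q' = 193.
Then Pb = 147.2 − 0.4·193 = 70 and Ps = 61.4 + 0.2·193 = 100.
ΔCS = ½(143 + 193)(90 − 70) = 3360; ΔPS = ½(143 + 193)(100 − 90) = 1680.
Government spending = 30 × 193 = 5790.
DWL = ½ × 30 × (193 − 143) = 750; fraction = 750 / 5790 = 25/193.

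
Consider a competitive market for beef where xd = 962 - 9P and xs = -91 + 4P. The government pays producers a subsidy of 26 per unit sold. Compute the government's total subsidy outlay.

Government cost = 7930

Pre-subsidy: 962 - 9P = -91 + 4P gives P* = 81, x* = 233.
With the subsidy, sellers receive Ps = Pb + 26 for each unit, where Pb is the price buyers pay.
Supply in terms of Pb becomes xs = -91 + 4(Pb + 26) = 13 + 4Pb. Setting this equal to demand: 962 - 9Pb = 13 + 4Pb, so Pb = 73.
Sellers receive Ps = 73 + 26 = 99; x' = 962 − 9·73 = 305.
Government outlay = subsidy × quantity = 26 × 305 = 7930.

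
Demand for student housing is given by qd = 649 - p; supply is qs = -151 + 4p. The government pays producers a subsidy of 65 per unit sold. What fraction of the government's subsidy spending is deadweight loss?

DWL / government spending = 26/541

Pre-subsidy: 649 - p = -151 + 4p gives p* = 160, q* = 489.
With the subsidy, sellers receive ps = pb + 65 for each unit, where pb is the price buyers pay.
Supply in terms of pb becomes qs = -151 + 4(pb + 65) = 109 + 4pb. Setting this equal to demand: 649 - pb = 109 + 4pb, so pb = 108.
Sellers receive ps = 108 + 65 = 173; q' = 649 − 1·108 = 541.
ΔCS = ½(489 + 541)(160 − 108) = 26780; ΔPS = ½(489 + 541)(173 − 160) = 6695.
Government spending = 65 × 541 = 35165.
DWL = ½ × 65 × (541 − 489) = 1690; fraction = 1690 / 35165 = 26/541.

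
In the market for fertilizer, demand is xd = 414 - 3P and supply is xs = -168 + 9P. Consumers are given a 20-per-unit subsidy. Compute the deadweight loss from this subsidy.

Deadweight loss = 450

Pre-subsidy: 414 - 3P = -168 + 9P gives P* = 48.5, x* = 268.5.
With the rebate, buyers effectively pay Pb = Ps − 20, where Ps is the price sellers receive.
Demand in terms of Ps becomes xd = 414 − 3(Ps − 20) = 474 - 3Ps. Setting this equal to supply: 474 - 3Ps = -168 + 9Ps, so Ps = 53.5.
Buyers pay Pb = 53.5 − 20 = 33.5; x' = -168 + 9·53.5 = 313.5.
The subsidy expands output by 313.5 − 268.5 = 45 past the efficient level; on those units the gap between marginal cost and willingness to pay runs from 0 up to 20.
DWL = ½ × 20 × 45 = 450.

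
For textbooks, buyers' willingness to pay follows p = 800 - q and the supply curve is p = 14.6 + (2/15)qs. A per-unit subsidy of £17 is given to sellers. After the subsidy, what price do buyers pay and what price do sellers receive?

Buyers pay £92; sellers receive £109

Pre-subsidy: 800 - q = 14.6 + (2/15)q gives q* = 693 and p* = 107.
With the subsidy, sellers receive ps = pb + 17 for each unit, where pb is the price buyers pay.
On the curves, pb = 800 - q and ps = 14.6 + (2/15)q; the wedge ps − pb = 17 gives 14.6 + (2/15)q − (800 - q) = 17, so q' = 708.
Then pb = 800 − 1·708 = 92 and ps = 14.6 + (2/15)·708 = 109.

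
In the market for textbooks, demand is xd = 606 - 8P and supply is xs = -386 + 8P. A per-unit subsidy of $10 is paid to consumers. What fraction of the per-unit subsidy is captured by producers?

Pre-subsidy: 606 - 8P = -386 + 8P gives P* = 62, x* = 110.
With the rebate, buyers effectively pay Pb = Ps − 10, where Ps is the price sellers receive.
Demand in terms of Ps becomes xd = 606 − 8(Ps − 10) = 686 - 8Ps. Setting this equal to supply: 686 - 8Ps = -386 + 8Ps, so Ps = 67.
Buyers pay Pb = 67 − 10 = 57; x' = -386 + 8·67 = 150.
Buyers' price falls by P* − Pb = 62 − 57 = 5; sellers' price rises by Ps − P* = 67 − 62 = 5.
So producers capture 5/10 = 0.5 of each unit of subsidy.

Producer share = 0.5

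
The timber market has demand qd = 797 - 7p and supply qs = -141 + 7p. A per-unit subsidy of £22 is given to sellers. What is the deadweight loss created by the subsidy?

Pre-subsidy: 797 - 7p = -141 + 7p gives p* = 67, q* = 328.
With the subsidy, sellers receive ps = pb + 22 for each unit, where pb is the price buyers pay.
Supply in terms of pb becomes qs = -141 + 7(pb + 22) = 13 + 7pb. Setting this equal to demand: 797 - 7pb = 13 + 7pb, so pb = 56.
Sellers receive ps = 56 + 22 = 78; q' = 797 − 7·56 = 405.
The subsidy expands output by 405 − 328 = 77 past the efficient level; on those units the gap between marginal cost and willingness to pay runs from 0 up to 22.
DWL = ½ × 22 × 77 = 847.

Deadweight loss = £847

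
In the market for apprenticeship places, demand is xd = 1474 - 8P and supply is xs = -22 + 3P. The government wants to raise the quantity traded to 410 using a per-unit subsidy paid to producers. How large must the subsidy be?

Required subsidy s = 11 per unit

At x = 410, invert demand for the buyer price: Pb = (1474 − 410)/8 = 133; invert supply for the seller price: Ps = (410 − (-22))/3 = 144.
The subsidy must fill the gap: s = Ps − Pb = 144 − 133 = 11.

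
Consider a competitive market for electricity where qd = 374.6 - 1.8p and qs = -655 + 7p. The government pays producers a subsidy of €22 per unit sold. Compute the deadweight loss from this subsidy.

Pre-subsidy: 374.6 - 1.8p = -655 + 7p gives p* = 117, q* = 164.
With the subsidy, sellers receive ps = pb + 22 for each unit, where pb is the price buyers pay.
Supply in terms of pb becomes qs = -655 + 7(pb + 22) = -501 + 7pb. Setting this equal to demand: 374.6 - 1.8pb = -501 + 7pb, so pb = 99.5.
Sellers receive ps = 99.5 + 22 = 121.5; q' = 374.6 − 1.8·99.5 = 195.5.
The subsidy expands output by 195.5 − 164 = 31.5 past the efficient level; on those units the gap between marginal cost and willingness to pay runs from 0 up to 22.
DWL = ½ × 22 × 31.5 = 346.5.

Deadweight loss = €346.5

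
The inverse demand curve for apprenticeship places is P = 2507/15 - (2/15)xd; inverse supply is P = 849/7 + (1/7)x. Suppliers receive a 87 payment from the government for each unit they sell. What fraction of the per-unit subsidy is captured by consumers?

Consumer share = 14/29

Pre-subsidy: 2507/15 - (2/15)x = 849/7 + (1/7)x gives x* = 166 and P* = 145.
With the subsidy, sellers receive Ps = Pb + 87 for each unit, where Pb is the price buyers pay.
On the curves, Pb = 2507/15 - (2/15)x and Ps = 849/7 + (1/7)x; the wedge Ps − Pb = 87 gives 849/7 + (1/7)x − (2507/15 - (2/15)x) = 87, so x' = 481.
Then Pb = 2507/15 − (2/15)·481 = 103 and Ps = 849/7 + (1/7)·481 = 190.
Buyers' price falls by P* − Pb = 145 − 103 = 42; sellers' price rises by Ps − P* = 190 − 145 = 45.
So consumers capture 42/87 = 14/29 of each unit of subsidy.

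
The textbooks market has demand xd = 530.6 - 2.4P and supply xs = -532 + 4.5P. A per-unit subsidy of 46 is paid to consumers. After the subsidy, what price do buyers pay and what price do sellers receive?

Pre-subsidy: 530.6 - 2.4P = -532 + 4.5P gives P* = 154, x* = 161.
With the rebate, buyers effectively pay Pb = Ps − 46, where Ps is the price sellers receive.
Demand in terms of Ps becomes xd = 530.6 − 2.4(Ps − 46) = 641 - 2.4Ps. Setting this equal to supply: 641 - 2.4Ps = -532 + 4.5Ps, so Ps = 170.
Buyers pay Pb = 170 − 46 = 124; x' = -532 + 4.5·170 = 233.

Buyers pay 124; sellers receive 170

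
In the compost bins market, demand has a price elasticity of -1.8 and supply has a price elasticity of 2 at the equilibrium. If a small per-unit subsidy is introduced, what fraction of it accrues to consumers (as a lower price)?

For a small subsidy around the equilibrium, the benefit split depends on the relative slopes, which at a point are proportional to the elasticities.
Buyer share = εs/(εs + |εd|) = 2/(2 + 1.8) = 10/19; seller share = |εd|/(εs + |εd|) = 9/19.

Consumer share = 10/19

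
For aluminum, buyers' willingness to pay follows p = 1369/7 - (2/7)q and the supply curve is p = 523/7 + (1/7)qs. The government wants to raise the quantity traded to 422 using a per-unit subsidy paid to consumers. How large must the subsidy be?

At q = 422, from the demand curve buyers pay pb = 1369/7 − (2/7)·422 = 75; from the supply curve sellers need ps = 523/7 + (1/7)·422 = 135.
The subsidy must fill the gap: s = ps − pb = 135 − 75 = 60.

Required subsidy s = 60 per unit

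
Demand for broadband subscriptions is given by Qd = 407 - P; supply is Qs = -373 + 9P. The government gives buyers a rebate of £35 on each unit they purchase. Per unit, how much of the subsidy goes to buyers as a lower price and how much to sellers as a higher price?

Buyers gain £31.5 per unit; sellers gain £3.5 per unit

Pre-subsidy: 407 - P = -373 + 9P gives P* = 78, Q* = 329.
With the rebate, buyers effectively pay Pb = Ps − 35, where Ps is the price sellers receive.
Demand in terms of Ps becomes Qd = 407 − 1(Ps − 35) = 442 - Ps. Setting this equal to supply: 442 - Ps = -373 + 9Ps, so Ps = 81.5.
Buyers pay Pb = 81.5 − 35 = 46.5; Q' = -373 + 9·81.5 = 360.5.
Buyers' price falls by P* − Pb = 78 − 46.5 = 31.5; sellers' price rises by Ps − P* = 81.5 − 78 = 3.5.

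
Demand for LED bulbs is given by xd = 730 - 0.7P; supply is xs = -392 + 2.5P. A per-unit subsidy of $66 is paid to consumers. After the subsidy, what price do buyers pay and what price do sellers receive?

Buyers pay $299.0625; sellers receive $365.0625

Pre-subsidy: 730 - 0.7P = -392 + 2.5P gives P* = 350.625, x* = 484.5625.
With the rebate, buyers effectively pay Pb = Ps − 66, where Ps is the price sellers receive.
Demand in terms of Ps becomes xd = 730 − 0.7(Ps − 66) = 776.2 - 0.7Ps. Setting this equal to supply: 776.2 - 0.7Ps = -392 + 2.5Ps, so Ps = 365.0625.
Buyers pay Pb = 365.0625 − 66 = 299.0625; x' = -392 + 2.5·365.0625 = 520.65625.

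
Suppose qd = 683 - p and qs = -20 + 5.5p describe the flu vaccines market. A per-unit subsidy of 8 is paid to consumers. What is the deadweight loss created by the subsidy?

Pre-subsidy: 683 - p = -20 + 5.5p gives p* = 1406/13, q* = 7473/13.
With the rebate, buyers effectively pay pb = ps − 8, where ps is the price sellers receive.
Demand in terms of ps becomes qd = 683 − 1(ps − 8) = 691 - ps. Setting this equal to supply: 691 - ps = -20 + 5.5ps, so ps = 1422/13.
Buyers pay pb = 1422/13 − 8 = 1318/13; q' = -20 + 5.5·(1422/13) = 7561/13.
The subsidy expands output by 7561/13 − 7473/13 = 88/13 past the efficient level; on those units the gap between marginal cost and willingness to pay runs from 0 up to 8.
DWL = ½ × 8 × 88/13 = 352/13.

Deadweight loss = 352/13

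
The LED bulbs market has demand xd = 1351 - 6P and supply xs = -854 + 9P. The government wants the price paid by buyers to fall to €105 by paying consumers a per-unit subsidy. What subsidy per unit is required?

At a buyer price of 105, quantity demanded is 1351 − 6·105 = 721.
Sellers supply 721 only when they receive Ps with -854 + 9·Ps = 721, i.e. Ps = 175.
s = Ps − Pb = 175 − 105 = 70.

Required subsidy s = €70 per unit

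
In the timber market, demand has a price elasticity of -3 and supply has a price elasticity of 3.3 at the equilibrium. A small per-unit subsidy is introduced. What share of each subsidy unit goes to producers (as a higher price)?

For a small subsidy around the equilibrium, the benefit split depends on the relative slopes, which at a point are proportional to the elasticities.
Buyer share = εs/(εs + |εd|) = 3.3/(3.3 + 3) = 11/21; seller share = |εd|/(εs + |εd|) = 10/21.
So producers capture 10/21 of the subsidy.

Producer share = 10/21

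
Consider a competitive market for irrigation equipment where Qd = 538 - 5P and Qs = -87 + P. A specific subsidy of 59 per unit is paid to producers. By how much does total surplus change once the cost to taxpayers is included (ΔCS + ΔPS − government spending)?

Pre-subsidy: 538 - 5P = -87 + P gives P* = 625/6, Q* = 103/6.
With the subsidy, sellers receive Ps = Pb + 59 for each unit, where Pb is the price buyers pay.
Supply in terms of Pb becomes Qs = -87 + 1(Pb + 59) = -28 + Pb. Setting this equal to demand: 538 - 5Pb = -28 + Pb, so Pb = 283/3.
Sellers receive Ps = 283/3 + 59 = 460/3; Q' = 538 − 5·(283/3) = 199/3.
ΔCS = ½(103/6 + 199/3)(625/6 − 283/3) = 9853/24; ΔPS = ½(103/6 + 199/3)(460/3 − 625/6) = 49265/24.
Government spending = 59 × 199/3 = 11741/3.
Net change = 9853/24 + 49265/24 − 11741/3 = -17405/12. The loss equals the DWL triangle ½·59·295/6.

Net change in total surplus = -17405/12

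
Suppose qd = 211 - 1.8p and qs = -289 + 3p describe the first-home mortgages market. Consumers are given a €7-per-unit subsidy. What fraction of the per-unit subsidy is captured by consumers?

Consumer share = 0.625

Pre-subsidy: 211 - 1.8p = -289 + 3p gives p* = 625/6, q* = 23.5.
With the rebate, buyers effectively pay pb = ps − 7, where ps is the price sellers receive.
Demand in terms of ps becomes qd = 211 − 1.8(ps − 7) = 223.6 - 1.8ps. Setting this equal to supply: 223.6 - 1.8ps = -289 + 3ps, so ps = 2563/24.
Buyers pay pb = 2563/24 − 7 = 2395/24; q' = -289 + 3·(2563/24) = 31.375.
Buyers' price falls by p* − pb = 625/6 − 2395/24 = 4.375; sellers' price rises by ps − p* = 2563/24 − 625/6 = 2.625.
So consumers capture 4.375/7 = 0.625 of each unit of subsidy.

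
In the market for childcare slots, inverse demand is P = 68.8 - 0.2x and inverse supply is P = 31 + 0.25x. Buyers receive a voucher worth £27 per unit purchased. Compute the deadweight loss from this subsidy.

Deadweight loss = £810

Pre-subsidy: 68.8 - 0.2x = 31 + 0.25x gives x* = 84 and P* = 52.
With the rebate, buyers effectively pay Pb = Ps − 27, where Ps is the price sellers receive.
On the curves, Pb = 68.8 - 0.2x and Ps = 31 + 0.25x; the wedge Ps − Pb = 27 gives 31 + 0.25x − (68.8 - 0.2x) = 27, so x' = 144.
Then Pb = 68.8 − 0.2·144 = 40 and Ps = 31 + 0.25·144 = 67.
The subsidy expands output by 144 − 84 = 60 past the efficient level; on those units the gap between marginal cost and willingness to pay runs from 0 up to 27.
DWL = ½ × 27 × 60 = 810.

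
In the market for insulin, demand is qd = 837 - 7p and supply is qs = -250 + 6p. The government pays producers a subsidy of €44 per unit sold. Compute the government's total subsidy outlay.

Pre-subsidy: 837 - 7p = -250 + 6p gives p* = 1087/13, q* = 3272/13.
With the subsidy, sellers receive ps = pb + 44 for each unit, where pb is the price buyers pay.
Supply in terms of pb becomes qs = -250 + 6(pb + 44) = 14 + 6pb. Setting this equal to demand: 837 - 7pb = 14 + 6pb, so pb = 823/13.
Sellers receive ps = 823/13 + 44 = 1395/13; q' = 837 − 7·(823/13) = 5120/13.
Government outlay = subsidy × quantity = 44 × 5120/13 = 225280/13.

Government cost = 225280/13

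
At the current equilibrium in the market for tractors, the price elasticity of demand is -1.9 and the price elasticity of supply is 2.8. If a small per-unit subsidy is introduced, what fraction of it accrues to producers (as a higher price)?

For a small subsidy around the equilibrium, the benefit split depends on the relative slopes, which at a point are proportional to the elasticities.
Buyer share = εs/(εs + |εd|) = 2.8/(2.8 + 1.9) = 28/47; seller share = |εd|/(εs + |εd|) = 19/47.
So producers capture 19/47 of the subsidy.

Producer share = 19/47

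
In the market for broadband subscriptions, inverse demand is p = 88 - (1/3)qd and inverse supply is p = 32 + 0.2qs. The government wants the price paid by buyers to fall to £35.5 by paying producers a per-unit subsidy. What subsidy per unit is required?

At a buyer price of 35.5, quantity demanded is 264 − 3·35.5 = 157.5.
Sellers supply 157.5 only when they receive ps = 32 + 0.2·157.5 = 63.5.
s = ps − pb = 63.5 − 35.5 = 28.

Required subsidy s = £28 per unit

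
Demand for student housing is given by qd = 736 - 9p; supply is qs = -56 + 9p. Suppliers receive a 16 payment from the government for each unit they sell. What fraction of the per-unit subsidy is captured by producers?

Pre-subsidy: 736 - 9p = -56 + 9p gives p* = 44, q* = 340.
With the subsidy, sellers receive ps = pb + 16 for each unit, where pb is the price buyers pay.
Supply in terms of pb becomes qs = -56 + 9(pb + 16) = 88 + 9pb. Setting this equal to demand: 736 - 9pb = 88 + 9pb, so pb = 36.
Sellers receive ps = 36 + 16 = 52; q' = 736 − 9·36 = 412.
Buyers' price falls by p* − pb = 44 − 36 = 8; sellers' price rises by ps − p* = 52 − 44 = 8.
So producers capture 8/16 = 0.5 of each unit of subsidy.

Producer share = 0.5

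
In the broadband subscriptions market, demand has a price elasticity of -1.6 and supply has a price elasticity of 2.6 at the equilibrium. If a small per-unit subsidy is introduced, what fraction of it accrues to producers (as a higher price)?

Producer share = 8/21

For a small subsidy around the equilibrium, the benefit split depends on the relative slopes, which at a point are proportional to the elasticities.
Buyer share = εs/(εs + |εd|) = 2.6/(2.6 + 1.6) = 13/21; seller share = |εd|/(εs + |εd|) = 8/21.
So producers capture 8/21 of the subsidy.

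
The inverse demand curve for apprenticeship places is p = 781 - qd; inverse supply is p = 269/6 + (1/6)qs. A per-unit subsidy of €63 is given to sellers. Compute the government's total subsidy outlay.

Pre-subsidy: 781 - q = 269/6 + (1/6)q gives q* = 631 and p* = 150.
With the subsidy, sellers receive ps = pb + 63 for each unit, where pb is the price buyers pay.
On the curves, pb = 781 - q and ps = 269/6 + (1/6)q; the wedge ps − pb = 63 gives 269/6 + (1/6)q − (781 - q) = 63, so q' = 685.
Then pb = 781 − 1·685 = 96 and ps = 269/6 + (1/6)·685 = 159.
Government outlay = subsidy × quantity = 63 × 685 = 43155.

Government cost = €43155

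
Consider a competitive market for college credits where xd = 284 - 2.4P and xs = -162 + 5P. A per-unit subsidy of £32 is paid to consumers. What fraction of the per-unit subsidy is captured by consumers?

Pre-subsidy: 284 - 2.4P = -162 + 5P gives P* = 2230/37, x* = 5156/37.
With the rebate, buyers effectively pay Pb = Ps − 32, where Ps is the price sellers receive.
Demand in terms of Ps becomes xd = 284 − 2.4(Ps − 32) = 360.8 - 2.4Ps. Setting this equal to supply: 360.8 - 2.4Ps = -162 + 5Ps, so Ps = 2614/37.
Buyers pay Pb = 2614/37 − 32 = 1430/37; x' = -162 + 5·(2614/37) = 7076/37.
Buyers' price falls by P* − Pb = 2230/37 − 1430/37 = 800/37; sellers' price rises by Ps − P* = 2614/37 − 2230/37 = 384/37.
So consumers capture (800/37)/32 = 25/37 of each unit of subsidy.

Consumer share = 25/37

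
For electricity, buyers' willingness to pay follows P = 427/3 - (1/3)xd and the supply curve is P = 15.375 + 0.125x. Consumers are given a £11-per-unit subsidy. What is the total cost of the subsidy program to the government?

Government cost = £3311

Pre-subsidy: 427/3 - (1/3)x = 15.375 + 0.125x gives x* = 277 and P* = 50.
With the rebate, buyers effectively pay Pb = Ps − 11, where Ps is the price sellers receive.
On the curves, Pb = 427/3 - (1/3)x and Ps = 15.375 + 0.125x; the wedge Ps − Pb = 11 gives 15.375 + 0.125x − (427/3 - (1/3)x) = 11, so x' = 301.
Then Pb = 427/3 − (1/3)·301 = 42 and Ps = 15.375 + 0.125·301 = 53.
Government outlay = subsidy × quantity = 11 × 301 = 3311.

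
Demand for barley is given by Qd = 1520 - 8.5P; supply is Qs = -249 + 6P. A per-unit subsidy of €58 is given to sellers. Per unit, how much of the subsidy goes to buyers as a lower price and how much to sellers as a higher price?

Buyers gain €24 per unit; sellers gain €34 per unit

Pre-subsidy: 1520 - 8.5P = -249 + 6P gives P* = 122, Q* = 483.
With the subsidy, sellers receive Ps = Pb + 58 for each unit, where Pb is the price buyers pay.
Supply in terms of Pb becomes Qs = -249 + 6(Pb + 58) = 99 + 6Pb. Setting this equal to demand: 1520 - 8.5Pb = 99 + 6Pb, so Pb = 98.
Sellers receive Ps = 98 + 58 = 156; Q' = 1520 − 8.5·98 = 687.
Buyers' price falls by P* − Pb = 122 − 98 = 24; sellers' price rises by Ps − P* = 156 − 122 = 34.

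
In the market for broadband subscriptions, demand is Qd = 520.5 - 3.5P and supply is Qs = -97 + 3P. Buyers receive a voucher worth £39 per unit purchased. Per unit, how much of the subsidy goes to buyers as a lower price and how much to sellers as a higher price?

Buyers gain £18 per unit; sellers gain £21 per unit

Pre-subsidy: 520.5 - 3.5P = -97 + 3P gives P* = 95, Q* = 188.
With the rebate, buyers effectively pay Pb = Ps − 39, where Ps is the price sellers receive.
Demand in terms of Ps becomes Qd = 520.5 − 3.5(Ps − 39) = 657 - 3.5Ps. Setting this equal to supply: 657 - 3.5Ps = -97 + 3Ps, so Ps = 116.
Buyers pay Pb = 116 − 39 = 77; Q' = -97 + 3·116 = 251.
Buyers' price falls by P* − Pb = 95 − 77 = 18; sellers' price rises by Ps − P* = 116 − 95 = 21.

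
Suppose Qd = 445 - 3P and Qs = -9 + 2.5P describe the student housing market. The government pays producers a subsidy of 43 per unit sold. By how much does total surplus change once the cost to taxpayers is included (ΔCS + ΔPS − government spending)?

Pre-subsidy: 445 - 3P = -9 + 2.5P gives P* = 908/11, Q* = 2171/11.
With the subsidy, sellers receive Ps = Pb + 43 for each unit, where Pb is the price buyers pay.
Supply in terms of Pb becomes Qs = -9 + 2.5(Pb + 43) = 98.5 + 2.5Pb. Setting this equal to demand: 445 - 3Pb = 98.5 + 2.5Pb, so Pb = 63.
Sellers receive Ps = 63 + 43 = 106; Q' = 445 − 3·63 = 256.
ΔCS = ½(2171/11 + 256)(908/11 − 63) = 1072205/242; ΔPS = ½(2171/11 + 256)(106 − 908/11) = 643323/121.
Government spending = 43 × 256 = 11008.
Net change = 1072205/242 + 643323/121 − 11008 = -27735/22. The loss equals the DWL triangle ½·43·645/11.

Net change in total surplus = -27735/22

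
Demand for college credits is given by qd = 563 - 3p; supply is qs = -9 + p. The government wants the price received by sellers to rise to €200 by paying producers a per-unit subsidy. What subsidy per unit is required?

Required subsidy s = €76 per unit

At a seller price of 200, quantity supplied is -9 + 1·200 = 191.
Buyers absorb 191 only when they pay pb with 563 − 3·pb = 191, i.e. pb = 124.
s = ps − pb = 200 − 124 = 76.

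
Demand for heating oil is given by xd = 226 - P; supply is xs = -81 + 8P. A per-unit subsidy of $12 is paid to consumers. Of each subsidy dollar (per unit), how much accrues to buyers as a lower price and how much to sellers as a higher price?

Buyers gain 32/3 per unit; sellers gain 4/3 per unit

Pre-subsidy: 226 - P = -81 + 8P gives P* = 307/9, x* = 1727/9.
With the rebate, buyers effectively pay Pb = Ps − 12, where Ps is the price sellers receive.
Demand in terms of Ps becomes xd = 226 − 1(Ps − 12) = 238 - Ps. Setting this equal to supply: 238 - Ps = -81 + 8Ps, so Ps = 319/9.
Buyers pay Pb = 319/9 − 12 = 211/9; x' = -81 + 8·(319/9) = 1823/9.
Buyers' price falls by P* − Pb = 307/9 − 211/9 = 32/3; sellers' price rises by Ps − P* = 319/9 − 307/9 = 4/3.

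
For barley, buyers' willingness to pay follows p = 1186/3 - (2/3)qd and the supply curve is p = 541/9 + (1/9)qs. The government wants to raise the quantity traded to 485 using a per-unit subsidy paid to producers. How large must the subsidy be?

Required subsidy s = 42 per unit

At q = 485, from the demand curve buyers pay pb = 1186/3 − (2/3)·485 = 72; from the supply curve sellers need ps = 541/9 + (1/9)·485 = 114.
The subsidy must fill the gap: s = ps − pb = 114 − 72 = 42.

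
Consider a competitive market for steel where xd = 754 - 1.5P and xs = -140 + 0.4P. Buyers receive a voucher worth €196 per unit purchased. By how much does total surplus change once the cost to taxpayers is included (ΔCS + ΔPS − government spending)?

Net change in total surplus = -115248/19

Pre-subsidy: 754 - 1.5P = -140 + 0.4P gives P* = 8940/19, x* = 916/19.
With the rebate, buyers effectively pay Pb = Ps − 196, where Ps is the price sellers receive.
Demand in terms of Ps becomes xd = 754 − 1.5(Ps − 196) = 1048 - 1.5Ps. Setting this equal to supply: 1048 - 1.5Ps = -140 + 0.4Ps, so Ps = 11880/19.
Buyers pay Pb = 11880/19 − 196 = 8156/19; x' = -140 + 0.4·(11880/19) = 2092/19.
ΔCS = ½(916/19 + 2092/19)(8940/19 − 8156/19) = 1179136/361; ΔPS = ½(916/19 + 2092/19)(11880/19 − 8940/19) = 4421760/361.
Government spending = 196 × 2092/19 = 410032/19.
Net change = 1179136/361 + 4421760/361 − 410032/19 = -115248/19. The loss equals the DWL triangle ½·196·1176/19.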